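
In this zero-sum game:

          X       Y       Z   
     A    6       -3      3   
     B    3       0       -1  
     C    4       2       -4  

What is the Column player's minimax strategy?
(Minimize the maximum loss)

Column should play Y, value = 2

Work:
Column player minimizes Row's maximum payoff:
Column X: max payoff to Row = 6
Column Y: max payoff to Row = 2
Column Z: max payoff to Row = 3
Minimum is 2, achieved by column Y.
Minimax strategy: Y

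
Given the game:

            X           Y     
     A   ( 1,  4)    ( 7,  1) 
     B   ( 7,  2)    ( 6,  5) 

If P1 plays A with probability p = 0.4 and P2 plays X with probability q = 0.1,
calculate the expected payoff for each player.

E[P1] = 6.22, E[P2] = 3.34

Work:
E[P1] = p·q·π₁(A,X) + p·(1-q)·π₁(A,Y) + (1-p)·q·π₁(B,X) + (1-p)·(1-q)·π₁(B,Y)
= 0.4·0.1·1 + 0.4·0.9·7 + 0.6·0.1·7 + 0.6·0.9·6
= 6.22

E[P2] = 3.34 (similar calculation)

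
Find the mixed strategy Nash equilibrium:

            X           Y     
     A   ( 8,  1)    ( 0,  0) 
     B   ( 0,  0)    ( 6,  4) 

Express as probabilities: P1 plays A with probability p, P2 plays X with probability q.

p = 0.8, q = 0.4286

Work:
Find probabilities that make opponent indifferent:
P2 chooses q to make P1 indifferent between A and B
P1 chooses p to make P2 indifferent between X and Y
Mixed NE: P1 plays (A: 0.8, B: 0.2), P2 plays (X: 0.4286, Y: 0.5714)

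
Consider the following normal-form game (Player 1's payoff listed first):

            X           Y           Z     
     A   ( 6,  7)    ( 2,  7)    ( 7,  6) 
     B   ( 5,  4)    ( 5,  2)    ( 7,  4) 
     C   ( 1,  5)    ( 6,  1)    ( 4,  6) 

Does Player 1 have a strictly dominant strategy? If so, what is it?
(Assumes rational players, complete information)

No strictly dominant strategy exists for Player 1

Work:
A strategy strictly dominates another if it gives a strictly higher payoff against every opponent action. Compare each pair of P1's strategies column-by-column:
  A vs B: [6 vs 5, 2 vs 5, 7 vs 7] → A does not strictly dominate B (column Y: 2 ≤ 5)
  A vs C: [6 vs 1, 2 vs 6, 7 vs 4] → A does not strictly dominate C (column Y: 2 ≤ 6)
  B vs A: [5 vs 6, 5 vs 2, 7 vs 7] → B does not strictly dominate A (column X: 5 ≤ 6)
  B vs C: [5 vs 1, 5 vs 6, 7 vs 4] → B does not strictly dominate C (column Y: 5 ≤ 6)
  C vs A: [1 vs 6, 6 vs 2, 4 vs 7] → C does not strictly dominate A (column X: 1 ≤ 6)
  C vs B: [1 vs 5, 6 vs 5, 4 vs 7] → C does not strictly dominate B (column X: 1 ≤ 5)
No single strategy strictly dominates all others → no strictly dominant strategy.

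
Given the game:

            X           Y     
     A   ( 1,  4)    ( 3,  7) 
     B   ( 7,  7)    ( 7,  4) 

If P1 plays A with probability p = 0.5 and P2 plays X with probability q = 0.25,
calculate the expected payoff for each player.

E[P1] = 4.75, E[P2] = 5.5

Work:
E[P1] = p·q·π₁(A,X) + p·(1-q)·π₁(A,Y) + (1-p)·q·π₁(B,X) + (1-p)·(1-q)·π₁(B,Y)
= 0.5·0.25·1 + 0.5·0.75·3 + 0.5·0.25·7 + 0.5·0.75·7
= 4.75

E[P2] = 5.5 (similar calculation)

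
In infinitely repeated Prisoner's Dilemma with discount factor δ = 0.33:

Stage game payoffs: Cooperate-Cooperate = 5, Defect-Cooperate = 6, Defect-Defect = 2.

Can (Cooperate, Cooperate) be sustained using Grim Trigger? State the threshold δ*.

δ* = 0.25; since δ = 0.33 ≥ 0.25, cooperation can be sustained

Work:
For Grim Trigger:
Cooperate forever: 5/(1-δ)
Defect then punished: 6 + 2·δ/(1-δ)
Need: 5/(1-δ) ≥ 6 + 2·δ/(1-δ)
Solving: δ ≥ (T-R)/(T-P) = (6-5)/(6-2) = 0.25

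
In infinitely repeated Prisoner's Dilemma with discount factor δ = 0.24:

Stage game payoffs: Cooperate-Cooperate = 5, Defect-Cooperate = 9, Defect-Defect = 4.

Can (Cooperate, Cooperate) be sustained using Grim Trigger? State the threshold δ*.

δ* = 0.8; since δ = 0.24 < 0.8, cooperation cannot be sustained

Work:
For Grim Trigger:
Cooperate forever: 5/(1-δ)
Defect then punished: 9 + 4·δ/(1-δ)
Need: 5/(1-δ) ≥ 9 + 4·δ/(1-δ)
Solving: δ ≥ (T-R)/(T-P) = (9-5)/(9-4) = 0.8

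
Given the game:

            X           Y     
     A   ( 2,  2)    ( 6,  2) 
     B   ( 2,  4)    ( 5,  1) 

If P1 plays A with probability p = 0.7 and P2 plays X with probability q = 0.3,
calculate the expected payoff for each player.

E[P1] = 4.59, E[P2] = 1.97

Work:
E[P1] = p·q·π₁(A,X) + p·(1-q)·π₁(A,Y) + (1-p)·q·π₁(B,X) + (1-p)·(1-q)·π₁(B,Y)
= 0.7·0.3·2 + 0.7·0.7·6 + 0.3·0.3·2 + 0.3·0.7·5
= 4.59

E[P2] = 1.97 (similar calculation)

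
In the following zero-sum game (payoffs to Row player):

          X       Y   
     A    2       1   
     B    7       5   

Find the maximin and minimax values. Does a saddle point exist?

Maximin = 5, Minimax = 5, Saddle: True

Work:
Row minimums: [1, 5] → maximin = 5
Column maximums: [7, 5] → minimax = 5
Saddle point exists! Game value = 5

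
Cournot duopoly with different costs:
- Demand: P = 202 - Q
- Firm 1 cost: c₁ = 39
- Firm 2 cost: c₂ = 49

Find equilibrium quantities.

q₁* = 57.67, q₂* = 47.67

Work:
Reaction: q₁ = (202 - 39 - q₂)/2
Reaction: q₂ = (202 - 49 - q₁)/2
Solve simultaneously:
q₁* = (202 - 2×39 + 49)/3 = 57.67
q₂* = (202 - 2×49 + 39)/3 = 47.67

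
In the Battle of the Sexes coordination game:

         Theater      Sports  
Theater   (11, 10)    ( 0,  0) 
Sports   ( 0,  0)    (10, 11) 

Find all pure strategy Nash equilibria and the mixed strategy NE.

Pure NE: (Theater, Theater) and (Sports, Sports); Mixed NE: p = 0.5238, q = 0.4762

Work:
Check pure NE:
(Theater, Theater): (11, 10) - no unilateral deviation beneficial
(Sports, Sports): (10, 11) - no unilateral deviation beneficial
Mixed NE: P1 plays Theater with p = 0.5238, P2 plays Theater with q = 0.4762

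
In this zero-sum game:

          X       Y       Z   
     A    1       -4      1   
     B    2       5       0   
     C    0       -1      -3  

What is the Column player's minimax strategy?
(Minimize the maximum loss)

Column should play Z, value = 1

Work:
Column player minimizes Row's maximum payoff:
Column X: max payoff to Row = 2
Column Y: max payoff to Row = 5
Column Z: max payoff to Row = 1
Minimum is 1, achieved by column Z.
Minimax strategy: Z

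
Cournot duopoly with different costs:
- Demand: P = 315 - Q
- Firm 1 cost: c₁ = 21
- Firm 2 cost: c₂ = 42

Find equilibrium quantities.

q₁* = 105.0, q₂* = 84.0

Work:
Reaction: q₁ = (315 - 21 - q₂)/2
Reaction: q₂ = (315 - 42 - q₁)/2
Solve simultaneously:
q₁* = (315 - 2×21 + 42)/3 = 105.0
q₂* = (315 - 2×42 + 21)/3 = 84.0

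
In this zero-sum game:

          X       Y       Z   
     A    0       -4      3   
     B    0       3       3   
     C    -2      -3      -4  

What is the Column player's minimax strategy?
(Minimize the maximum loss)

Column should play X, value = 0

Work:
Column player minimizes Row's maximum payoff:
Column X: max payoff to Row = 0
Column Y: max payoff to Row = 3
Column Z: max payoff to Row = 3
Minimum is 0, achieved by column X.
Minimax strategy: X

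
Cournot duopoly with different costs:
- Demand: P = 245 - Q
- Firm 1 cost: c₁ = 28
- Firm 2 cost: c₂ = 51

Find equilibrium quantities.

q₁* = 80.0, q₂* = 57.0

Work:
Reaction: q₁ = (245 - 28 - q₂)/2
Reaction: q₂ = (245 - 51 - q₁)/2
Solve simultaneously:
q₁* = (245 - 2×28 + 51)/3 = 80.0
q₂* = (245 - 2×51 + 28)/3 = 57.0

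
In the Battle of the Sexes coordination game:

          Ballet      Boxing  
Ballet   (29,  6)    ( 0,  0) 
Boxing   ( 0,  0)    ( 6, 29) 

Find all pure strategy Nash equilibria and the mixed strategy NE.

Pure NE: (Ballet, Ballet) and (Boxing, Boxing); Mixed NE: p = 0.8286, q = 0.1714

Work:
Check pure NE:
(Ballet, Ballet): (29, 6) - no unilateral deviation beneficial
(Boxing, Boxing): (6, 29) - no unilateral deviation beneficial
Mixed NE: P1 plays Ballet with p = 0.8286, P2 plays Ballet with q = 0.1714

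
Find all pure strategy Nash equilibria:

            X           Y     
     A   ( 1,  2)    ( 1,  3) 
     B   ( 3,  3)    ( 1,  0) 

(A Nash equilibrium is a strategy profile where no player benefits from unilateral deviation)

Nash equilibrium: (A, Y), (B, X)

Work:
Best responses:
  P1 vs X: payoffs [1, 3] → best response B (payoff 3)
  P1 vs Y: payoffs [1, 1] → best response A/B (payoff 1)
  P2 vs A: payoffs [2, 3] → best response Y (payoff 3)
  P2 vs B: payoffs [3, 0] → best response X (payoff 3)
Mutual best responses: (A,Y), (B,X) → Nash equilibria.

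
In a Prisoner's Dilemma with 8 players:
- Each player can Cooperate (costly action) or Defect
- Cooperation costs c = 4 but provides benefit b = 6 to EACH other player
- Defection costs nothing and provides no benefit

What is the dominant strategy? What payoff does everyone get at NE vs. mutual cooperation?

Dominant: Defect; NE payoff = 0; Coop payoff = 38

Work:
Defect dominates (saves cost c = 4, benefit to others is external)
NE: All defect → everyone gets 0
If all cooperate: each receives (7)×6 - 4 = 38
Social dilemma: 38 > 0 but NE gives 0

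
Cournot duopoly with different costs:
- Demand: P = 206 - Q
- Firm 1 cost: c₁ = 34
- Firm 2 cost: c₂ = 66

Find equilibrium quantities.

q₁* = 68.0, q₂* = 36.0

Work:
Reaction: q₁ = (206 - 34 - q₂)/2
Reaction: q₂ = (206 - 66 - q₁)/2
Solve simultaneously:
q₁* = (206 - 2×34 + 66)/3 = 68.0
q₂* = (206 - 2×66 + 34)/3 = 36.0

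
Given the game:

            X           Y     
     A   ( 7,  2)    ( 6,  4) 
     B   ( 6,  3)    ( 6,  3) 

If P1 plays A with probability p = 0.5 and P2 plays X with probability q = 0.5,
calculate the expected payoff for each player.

E[P1] = 6.25, E[P2] = 3.0

Work:
E[P1] = p·q·π₁(A,X) + p·(1-q)·π₁(A,Y) + (1-p)·q·π₁(B,X) + (1-p)·(1-q)·π₁(B,Y)
= 0.5·0.5·7 + 0.5·0.5·6 + 0.5·0.5·6 + 0.5·0.5·6
= 6.25

E[P2] = 3.0 (similar calculation)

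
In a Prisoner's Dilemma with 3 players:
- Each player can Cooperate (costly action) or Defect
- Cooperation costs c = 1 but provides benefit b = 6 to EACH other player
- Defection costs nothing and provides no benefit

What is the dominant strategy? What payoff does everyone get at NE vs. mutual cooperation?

Dominant: Defect; NE payoff = 0; Coop payoff = 11

Work:
Defect dominates (saves cost c = 1, benefit to others is external)
NE: All defect → everyone gets 0
If all cooperate: each receives (2)×6 - 1 = 11
Social dilemma: 11 > 0 but NE gives 0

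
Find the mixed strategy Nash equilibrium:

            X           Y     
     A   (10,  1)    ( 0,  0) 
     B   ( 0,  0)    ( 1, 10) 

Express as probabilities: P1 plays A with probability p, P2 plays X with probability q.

p = 0.9091, q = 0.0909

Work:
Find probabilities that make opponent indifferent:
P2 chooses q to make P1 indifferent between A and B
P1 chooses p to make P2 indifferent between X and Y
Mixed NE: P1 plays (A: 0.9091, B: 0.0909), P2 plays (X: 0.0909, Y: 0.9091)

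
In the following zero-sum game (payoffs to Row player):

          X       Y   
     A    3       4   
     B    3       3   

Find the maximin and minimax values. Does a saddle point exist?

Maximin = 3, Minimax = 3, Saddle: True

Work:
Row minimums: [3, 3] → maximin = 3
Column maximums: [3, 4] → minimax = 3
Saddle point exists! Game value = 3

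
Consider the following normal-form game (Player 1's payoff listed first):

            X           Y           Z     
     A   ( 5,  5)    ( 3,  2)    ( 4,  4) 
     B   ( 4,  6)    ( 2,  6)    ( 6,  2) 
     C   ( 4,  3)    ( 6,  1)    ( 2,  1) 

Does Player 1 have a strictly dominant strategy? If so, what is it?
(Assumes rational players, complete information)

No strictly dominant strategy exists for Player 1

Work:
A strategy strictly dominates another if it gives a strictly higher payoff against every opponent action. Compare each pair of P1's strategies column-by-column:
  A vs B: [5 vs 4, 3 vs 2, 4 vs 6] → A does not strictly dominate B (column Z: 4 ≤ 6)
  A vs C: [5 vs 4, 3 vs 6, 4 vs 2] → A does not strictly dominate C (column Y: 3 ≤ 6)
  B vs A: [4 vs 5, 2 vs 3, 6 vs 4] → B does not strictly dominate A (column X: 4 ≤ 5)
  B vs C: [4 vs 4, 2 vs 6, 6 vs 2] → B does not strictly dominate C (column X: 4 ≤ 4)
  C vs A: [4 vs 5, 6 vs 3, 2 vs 4] → C does not strictly dominate A (column X: 4 ≤ 5)
  C vs B: [4 vs 4, 6 vs 2, 2 vs 6] → C does not strictly dominate B (column X: 4 ≤ 4)
No single strategy strictly dominates all others → no strictly dominant strategy.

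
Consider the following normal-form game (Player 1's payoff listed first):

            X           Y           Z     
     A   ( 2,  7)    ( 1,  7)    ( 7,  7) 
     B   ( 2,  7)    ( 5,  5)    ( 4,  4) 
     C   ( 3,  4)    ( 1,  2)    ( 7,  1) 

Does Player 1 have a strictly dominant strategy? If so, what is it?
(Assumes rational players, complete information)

No strictly dominant strategy exists for Player 1

Work:
A strategy strictly dominates another if it gives a strictly higher payoff against every opponent action. Compare each pair of P1's strategies column-by-column:
  A vs B: [2 vs 2, 1 vs 5, 7 vs 4] → A does not strictly dominate B (column X: 2 ≤ 2)
  A vs C: [2 vs 3, 1 vs 1, 7 vs 7] → A does not strictly dominate C (column X: 2 ≤ 3)
  B vs A: [2 vs 2, 5 vs 1, 4 vs 7] → B does not strictly dominate A (column X: 2 ≤ 2)
  B vs C: [2 vs 3, 5 vs 1, 4 vs 7] → B does not strictly dominate C (column X: 2 ≤ 3)
  C vs A: [3 vs 2, 1 vs 1, 7 vs 7] → C does not strictly dominate A (column Y: 1 ≤ 1)
  C vs B: [3 vs 2, 1 vs 5, 7 vs 4] → C does not strictly dominate B (column Y: 1 ≤ 5)
No single strategy strictly dominates all others → no strictly dominant strategy.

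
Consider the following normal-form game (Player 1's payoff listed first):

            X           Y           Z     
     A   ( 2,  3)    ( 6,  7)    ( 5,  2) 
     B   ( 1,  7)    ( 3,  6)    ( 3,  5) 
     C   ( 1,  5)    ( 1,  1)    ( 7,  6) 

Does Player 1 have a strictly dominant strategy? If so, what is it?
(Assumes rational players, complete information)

No strictly dominant strategy exists for Player 1

Work:
A strategy strictly dominates another if it gives a strictly higher payoff against every opponent action. Compare each pair of P1's strategies column-by-column:
  A vs B: [2 vs 1, 6 vs 3, 5 vs 3] → A strictly dominates B
  A vs C: [2 vs 1, 6 vs 1, 5 vs 7] → A does not strictly dominate C (column Z: 5 ≤ 7)
  B vs A: [1 vs 2, 3 vs 6, 3 vs 5] → B does not strictly dominate A (column X: 1 ≤ 2)
  B vs C: [1 vs 1, 3 vs 1, 3 vs 7] → B does not strictly dominate C (column X: 1 ≤ 1)
  C vs A: [1 vs 2, 1 vs 6, 7 vs 5] → C does not strictly dominate A (column X: 1 ≤ 2)
  C vs B: [1 vs 1, 1 vs 3, 7 vs 3] → C does not strictly dominate B (column X: 1 ≤ 1)
No single strategy strictly dominates all others → no strictly dominant strategy.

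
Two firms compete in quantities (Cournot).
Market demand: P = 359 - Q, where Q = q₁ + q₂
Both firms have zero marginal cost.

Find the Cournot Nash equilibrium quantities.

q₁* = q₂* = 119.67; P* = 119.67

Work:
Profit: π_i = P·q_i = (a - q_i - q_j)·q_i
FOC: ∂π_i/∂q_i = a - 2q_i - q_j = 0
Reaction function: q_i = (359 - q_j)/2
Symmetry: q* = 359/3 = 119.67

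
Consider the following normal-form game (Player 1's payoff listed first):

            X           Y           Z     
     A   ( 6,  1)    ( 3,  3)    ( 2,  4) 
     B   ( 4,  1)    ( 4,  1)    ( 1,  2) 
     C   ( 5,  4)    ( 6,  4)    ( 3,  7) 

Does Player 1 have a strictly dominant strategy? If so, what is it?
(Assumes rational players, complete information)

No strictly dominant strategy exists for Player 1

Work:
A strategy strictly dominates another if it gives a strictly higher payoff against every opponent action. Compare each pair of P1's strategies column-by-column:
  A vs B: [6 vs 4, 3 vs 4, 2 vs 1] → A does not strictly dominate B (column Y: 3 ≤ 4)
  A vs C: [6 vs 5, 3 vs 6, 2 vs 3] → A does not strictly dominate C (column Y: 3 ≤ 6)
  B vs A: [4 vs 6, 4 vs 3, 1 vs 2] → B does not strictly dominate A (column X: 4 ≤ 6)
  B vs C: [4 vs 5, 4 vs 6, 1 vs 3] → B does not strictly dominate C (column X: 4 ≤ 5)
  C vs A: [5 vs 6, 6 vs 3, 3 vs 2] → C does not strictly dominate A (column X: 5 ≤ 6)
  C vs B: [5 vs 4, 6 vs 4, 3 vs 1] → C strictly dominates B
No single strategy strictly dominates all others → no strictly dominant strategy.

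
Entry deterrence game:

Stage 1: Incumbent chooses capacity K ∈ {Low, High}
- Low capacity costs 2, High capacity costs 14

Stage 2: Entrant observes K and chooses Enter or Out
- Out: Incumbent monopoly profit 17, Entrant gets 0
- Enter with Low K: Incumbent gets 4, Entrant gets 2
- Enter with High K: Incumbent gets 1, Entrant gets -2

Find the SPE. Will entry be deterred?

SPE: (High, Enter|Low, Out|High); Entry deterred. Incumbent net profit = 3

Work:
After Low K: Entrant enters (2 > 0)
After High K: Entrant stays out (-2 < 0)
Incumbent: Low → 4−2=2, High → 17−14=3
Incumbent chooses High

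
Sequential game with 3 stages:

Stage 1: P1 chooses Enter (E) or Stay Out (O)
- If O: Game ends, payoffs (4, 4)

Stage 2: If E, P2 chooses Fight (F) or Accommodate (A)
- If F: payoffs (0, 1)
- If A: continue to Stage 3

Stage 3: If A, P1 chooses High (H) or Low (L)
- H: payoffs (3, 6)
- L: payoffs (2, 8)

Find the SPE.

SPE: (O, A, H); Outcome (4, 4)

Work:
Stage 3: P1 chooses H (3 vs 2)
Stage 2: P2: F->1, A->6 (anticipating H). Choose A
Stage 1: P1: O->4, E->3 (anticipating A, H). Choose O
SPE path: O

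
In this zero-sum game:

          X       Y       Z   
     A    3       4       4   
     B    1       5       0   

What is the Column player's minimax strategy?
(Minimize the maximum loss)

Column should play X, value = 3

Work:
Column player minimizes Row's maximum payoff:
Column X: max payoff to Row = 3
Column Y: max payoff to Row = 5
Column Z: max payoff to Row = 4
Minimum is 3, achieved by column X.
Minimax strategy: X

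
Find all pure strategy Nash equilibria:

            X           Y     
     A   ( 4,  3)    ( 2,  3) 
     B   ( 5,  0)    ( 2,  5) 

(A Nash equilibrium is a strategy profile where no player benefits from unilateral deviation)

Nash equilibrium: (A, Y), (B, Y)

Work:
Best responses:
  P1 vs X: payoffs [4, 5] → best response B (payoff 5)
  P1 vs Y: payoffs [2, 2] → best response A/B (payoff 2)
  P2 vs A: payoffs [3, 3] → best response X/Y (payoff 3)
  P2 vs B: payoffs [0, 5] → best response Y (payoff 5)
Mutual best responses: (A,Y), (B,Y) → Nash equilibria.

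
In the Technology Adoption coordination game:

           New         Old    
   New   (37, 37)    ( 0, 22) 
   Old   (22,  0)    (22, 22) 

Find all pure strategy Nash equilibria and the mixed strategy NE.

Pure NE: (New, New) and (Old, Old); Mixed NE: p = 0.5946, q = 0.5946

Work:
Check pure NE:
(New, New): (37, 37) - no unilateral deviation beneficial
(Old, Old): (22, 22) - no unilateral deviation beneficial
Mixed NE: P1 plays New with p = 0.5946, P2 plays New with q = 0.5946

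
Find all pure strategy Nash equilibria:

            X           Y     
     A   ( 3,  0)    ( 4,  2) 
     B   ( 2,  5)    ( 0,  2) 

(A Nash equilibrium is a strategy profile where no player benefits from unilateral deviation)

Nash equilibrium: (A, Y)

Work:
Best responses:
  P1 vs X: payoffs [3, 2] → best response A (payoff 3)
  P1 vs Y: payoffs [4, 0] → best response A (payoff 4)
  P2 vs A: payoffs [0, 2] → best response Y (payoff 2)
  P2 vs B: payoffs [5, 2] → best response X (payoff 5)
Mutual best responses: (A,Y) → Nash equilibria.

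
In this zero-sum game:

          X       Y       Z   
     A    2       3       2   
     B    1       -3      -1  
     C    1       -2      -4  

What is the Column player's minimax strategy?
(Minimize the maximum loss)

Column should play X or Z (all achieve the minimum), value = 2

Work:
Column player minimizes Row's maximum payoff:
Column X: max payoff to Row = 2
Column Y: max payoff to Row = 3
Column Z: max payoff to Row = 2
Minimum is 2, achieved by columns X, Z (tied).
Each of X or Z is a minimax strategy.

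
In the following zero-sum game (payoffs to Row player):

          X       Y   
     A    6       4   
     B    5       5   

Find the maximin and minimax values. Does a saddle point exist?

Maximin = 5, Minimax = 5, Saddle: True

Work:
Row minimums: [4, 5] → maximin = 5
Column maximums: [6, 5] → minimax = 5
Saddle point exists! Game value = 5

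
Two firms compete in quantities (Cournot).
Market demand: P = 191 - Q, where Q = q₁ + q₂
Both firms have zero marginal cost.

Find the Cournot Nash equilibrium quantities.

q₁* = q₂* = 63.67; P* = 63.67

Work:
Profit: π_i = P·q_i = (a - q_i - q_j)·q_i
FOC: ∂π_i/∂q_i = a - 2q_i - q_j = 0
Reaction function: q_i = (191 - q_j)/2
Symmetry: q* = 191/3 = 63.67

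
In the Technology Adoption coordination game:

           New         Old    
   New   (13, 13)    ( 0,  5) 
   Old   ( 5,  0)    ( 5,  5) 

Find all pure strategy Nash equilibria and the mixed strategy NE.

Pure NE: (New, New) and (Old, Old); Mixed NE: p = 0.3846, q = 0.3846

Work:
Check pure NE:
(New, New): (13, 13) - no unilateral deviation beneficial
(Old, Old): (5, 5) - no unilateral deviation beneficial
Mixed NE: P1 plays New with p = 0.3846, P2 plays New with q = 0.3846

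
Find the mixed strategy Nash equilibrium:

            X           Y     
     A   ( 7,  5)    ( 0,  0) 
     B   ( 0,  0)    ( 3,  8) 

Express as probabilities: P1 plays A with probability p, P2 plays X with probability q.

p = 0.6154, q = 0.3

Work:
Find probabilities that make opponent indifferent:
P2 chooses q to make P1 indifferent between A and B
P1 chooses p to make P2 indifferent between X and Y
Mixed NE: P1 plays (A: 0.6154, B: 0.3846), P2 plays (X: 0.3, Y: 0.7)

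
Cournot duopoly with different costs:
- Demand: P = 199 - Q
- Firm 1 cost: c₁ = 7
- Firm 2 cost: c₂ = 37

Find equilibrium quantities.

q₁* = 74.0, q₂* = 44.0

Work:
Reaction: q₁ = (199 - 7 - q₂)/2
Reaction: q₂ = (199 - 37 - q₁)/2
Solve simultaneously:
q₁* = (199 - 2×7 + 37)/3 = 74.0
q₂* = (199 - 2×37 + 7)/3 = 44.0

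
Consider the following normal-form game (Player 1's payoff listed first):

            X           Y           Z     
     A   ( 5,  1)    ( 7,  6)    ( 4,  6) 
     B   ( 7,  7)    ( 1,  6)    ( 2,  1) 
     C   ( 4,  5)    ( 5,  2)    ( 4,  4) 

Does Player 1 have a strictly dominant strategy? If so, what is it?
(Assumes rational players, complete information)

No strictly dominant strategy exists for Player 1

Work:
A strategy strictly dominates another if it gives a strictly higher payoff against every opponent action. Compare each pair of P1's strategies column-by-column:
  A vs B: [5 vs 7, 7 vs 1, 4 vs 2] → A does not strictly dominate B (column X: 5 ≤ 7)
  A vs C: [5 vs 4, 7 vs 5, 4 vs 4] → A does not strictly dominate C (column Z: 4 ≤ 4)
  B vs A: [7 vs 5, 1 vs 7, 2 vs 4] → B does not strictly dominate A (column Y: 1 ≤ 7)
  B vs C: [7 vs 4, 1 vs 5, 2 vs 4] → B does not strictly dominate C (column Y: 1 ≤ 5)
  C vs A: [4 vs 5, 5 vs 7, 4 vs 4] → C does not strictly dominate A (column X: 4 ≤ 5)
  C vs B: [4 vs 7, 5 vs 1, 4 vs 2] → C does not strictly dominate B (column X: 4 ≤ 7)
No single strategy strictly dominates all others → no strictly dominant strategy.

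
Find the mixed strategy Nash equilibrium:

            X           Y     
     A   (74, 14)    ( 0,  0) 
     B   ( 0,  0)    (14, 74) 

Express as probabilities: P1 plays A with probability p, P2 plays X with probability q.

p = 0.8409, q = 0.1591

Work:
Find probabilities that make opponent indifferent:
P2 chooses q to make P1 indifferent between A and B
P1 chooses p to make P2 indifferent between X and Y
Mixed NE: P1 plays (A: 0.8409, B: 0.1591), P2 plays (X: 0.1591, Y: 0.8409)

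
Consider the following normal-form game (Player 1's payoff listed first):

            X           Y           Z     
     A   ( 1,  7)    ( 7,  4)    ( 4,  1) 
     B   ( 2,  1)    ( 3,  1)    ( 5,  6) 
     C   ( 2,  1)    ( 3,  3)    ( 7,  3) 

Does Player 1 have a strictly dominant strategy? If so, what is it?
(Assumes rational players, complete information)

No strictly dominant strategy exists for Player 1

Work:
A strategy strictly dominates another if it gives a strictly higher payoff against every opponent action. Compare each pair of P1's strategies column-by-column:
  A vs B: [1 vs 2, 7 vs 3, 4 vs 5] → A does not strictly dominate B (column X: 1 ≤ 2)
  A vs C: [1 vs 2, 7 vs 3, 4 vs 7] → A does not strictly dominate C (column X: 1 ≤ 2)
  B vs A: [2 vs 1, 3 vs 7, 5 vs 4] → B does not strictly dominate A (column Y: 3 ≤ 7)
  B vs C: [2 vs 2, 3 vs 3, 5 vs 7] → B does not strictly dominate C (column X: 2 ≤ 2)
  C vs A: [2 vs 1, 3 vs 7, 7 vs 4] → C does not strictly dominate A (column Y: 3 ≤ 7)
  C vs B: [2 vs 2, 3 vs 3, 7 vs 5] → C does not strictly dominate B (column X: 2 ≤ 2)
No single strategy strictly dominates all others → no strictly dominant strategy.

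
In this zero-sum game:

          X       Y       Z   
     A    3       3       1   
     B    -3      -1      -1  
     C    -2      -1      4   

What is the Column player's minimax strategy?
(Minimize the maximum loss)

Column should play X or Y (all achieve the minimum), value = 3

Work:
Column player minimizes Row's maximum payoff:
Column X: max payoff to Row = 3
Column Y: max payoff to Row = 3
Column Z: max payoff to Row = 4
Minimum is 3, achieved by columns X, Y (tied).
Each of X or Y is a minimax strategy.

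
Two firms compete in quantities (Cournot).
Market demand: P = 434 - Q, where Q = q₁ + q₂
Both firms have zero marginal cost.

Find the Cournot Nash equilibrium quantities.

q₁* = q₂* = 144.67; P* = 144.67

Work:
Profit: π_i = P·q_i = (a - q_i - q_j)·q_i
FOC: ∂π_i/∂q_i = a - 2q_i - q_j = 0
Reaction function: q_i = (434 - q_j)/2
Symmetry: q* = 434/3 = 144.67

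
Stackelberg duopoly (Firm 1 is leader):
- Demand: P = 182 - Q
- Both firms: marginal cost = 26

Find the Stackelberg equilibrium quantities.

q₁* (leader) = 78.0, q₂* (follower) = 39.0

Work:
Follower's reaction: q₂ = (a - c - q₁)/2
Leader substitutes: π₁ = q₁·(a - q₁ - (a-c-q₁)/2 - c)
FOC: q₁* = (182 - 26)/2 = 78.00
Then: q₂* = (182 - 26 - 78.0)/2 = 39.00
Leader has first-mover advantage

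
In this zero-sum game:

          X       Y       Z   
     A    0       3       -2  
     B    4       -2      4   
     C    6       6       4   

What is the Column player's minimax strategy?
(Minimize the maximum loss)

Column should play Z, value = 4

Work:
Column player minimizes Row's maximum payoff:
Column X: max payoff to Row = 6
Column Y: max payoff to Row = 6
Column Z: max payoff to Row = 4
Minimum is 4, achieved by column Z.
Minimax strategy: Z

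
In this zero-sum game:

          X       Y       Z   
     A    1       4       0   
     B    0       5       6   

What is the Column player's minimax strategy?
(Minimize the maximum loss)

Column should play X, value = 1

Work:
Column player minimizes Row's maximum payoff:
Column X: max payoff to Row = 1
Column Y: max payoff to Row = 5
Column Z: max payoff to Row = 6
Minimum is 1, achieved by column X.
Minimax strategy: X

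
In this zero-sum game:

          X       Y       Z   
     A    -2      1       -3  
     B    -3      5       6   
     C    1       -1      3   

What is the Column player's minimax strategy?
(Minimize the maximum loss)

Column should play X, value = 1

Work:
Column player minimizes Row's maximum payoff:
Column X: max payoff to Row = 1
Column Y: max payoff to Row = 5
Column Z: max payoff to Row = 6
Minimum is 1, achieved by column X.
Minimax strategy: X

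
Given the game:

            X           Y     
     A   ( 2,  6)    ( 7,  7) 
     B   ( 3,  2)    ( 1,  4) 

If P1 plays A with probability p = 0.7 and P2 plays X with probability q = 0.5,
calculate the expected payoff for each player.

E[P1] = 3.75, E[P2] = 5.45

Work:
E[P1] = p·q·π₁(A,X) + p·(1-q)·π₁(A,Y) + (1-p)·q·π₁(B,X) + (1-p)·(1-q)·π₁(B,Y)
= 0.7·0.5·2 + 0.7·0.5·7 + 0.3·0.5·3 + 0.3·0.5·1
= 3.75

E[P2] = 5.45 (similar calculation)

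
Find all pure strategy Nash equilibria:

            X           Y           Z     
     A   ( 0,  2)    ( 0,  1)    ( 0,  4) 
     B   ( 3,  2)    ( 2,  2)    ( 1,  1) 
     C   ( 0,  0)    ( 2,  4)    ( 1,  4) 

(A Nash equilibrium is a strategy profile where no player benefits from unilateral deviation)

Nash equilibrium: (B, X), (B, Y), (C, Y), (C, Z)

Work:
Best responses:
  P1 vs X: payoffs [0, 3, 0] → best response B (payoff 3)
  P1 vs Y: payoffs [0, 2, 2] → best response B/C (payoff 2)
  P1 vs Z: payoffs [0, 1, 1] → best response B/C (payoff 1)
  P2 vs A: payoffs [2, 1, 4] → best response Z (payoff 4)
  P2 vs B: payoffs [2, 2, 1] → best response X/Y (payoff 2)
  P2 vs C: payoffs [0, 4, 4] → best response Y/Z (payoff 4)
Mutual best responses: (B,X), (B,Y), (C,Y), (C,Z) → Nash equilibria.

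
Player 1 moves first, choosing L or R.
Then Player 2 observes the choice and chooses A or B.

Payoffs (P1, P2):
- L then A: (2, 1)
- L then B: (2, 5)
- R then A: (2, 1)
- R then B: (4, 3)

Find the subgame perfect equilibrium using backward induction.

P1 plays R, P2 plays B after L and B after R; Payoff (4, 3)

Work:
Backward induction:
After L: P2 chooses B → P1 gets 2
After R: P2 chooses B → P1 gets 4
P1 chooses R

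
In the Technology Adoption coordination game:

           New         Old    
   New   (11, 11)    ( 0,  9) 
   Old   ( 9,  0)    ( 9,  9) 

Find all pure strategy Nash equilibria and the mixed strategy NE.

Pure NE: (New, New) and (Old, Old); Mixed NE: p = 0.8182, q = 0.8182

Work:
Check pure NE:
(New, New): (11, 11) - no unilateral deviation beneficial
(Old, Old): (9, 9) - no unilateral deviation beneficial
Mixed NE: P1 plays New with p = 0.8182, P2 plays New with q = 0.8182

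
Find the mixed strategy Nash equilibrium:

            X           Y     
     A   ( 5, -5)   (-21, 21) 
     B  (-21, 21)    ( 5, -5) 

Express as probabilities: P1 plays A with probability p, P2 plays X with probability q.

p = 0.5, q = 0.5

Work:
Find probabilities that make opponent indifferent:
P2 chooses q to make P1 indifferent between A and B
P1 chooses p to make P2 indifferent between X and Y
Mixed NE: P1 plays (A: 0.5, B: 0.5), P2 plays (X: 0.5, Y: 0.5)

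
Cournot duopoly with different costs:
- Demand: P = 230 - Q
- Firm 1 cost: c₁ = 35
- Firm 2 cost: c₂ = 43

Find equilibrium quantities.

q₁* = 67.67, q₂* = 59.67

Work:
Reaction: q₁ = (230 - 35 - q₂)/2
Reaction: q₂ = (230 - 43 - q₁)/2
Solve simultaneously:
q₁* = (230 - 2×35 + 43)/3 = 67.67
q₂* = (230 - 2×43 + 35)/3 = 59.67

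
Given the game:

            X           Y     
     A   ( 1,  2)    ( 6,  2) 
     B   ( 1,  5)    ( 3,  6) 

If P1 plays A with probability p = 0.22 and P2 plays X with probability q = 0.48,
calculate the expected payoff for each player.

E[P1] = 2.3832, E[P2] = 4.7456

Work:
E[P1] = p·q·π₁(A,X) + p·(1-q)·π₁(A,Y) + (1-p)·q·π₁(B,X) + (1-p)·(1-q)·π₁(B,Y)
= 0.22·0.48·1 + 0.22·0.52·6 + 0.78·0.48·1 + 0.78·0.52·3
= 2.3832

E[P2] = 4.7456 (similar calculation)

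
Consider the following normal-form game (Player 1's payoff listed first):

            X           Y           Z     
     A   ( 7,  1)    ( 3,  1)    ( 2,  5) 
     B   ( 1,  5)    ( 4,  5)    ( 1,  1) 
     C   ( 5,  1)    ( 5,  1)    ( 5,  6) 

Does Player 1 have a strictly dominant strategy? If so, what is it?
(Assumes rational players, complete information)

No strictly dominant strategy exists for Player 1

Work:
A strategy strictly dominates another if it gives a strictly higher payoff against every opponent action. Compare each pair of P1's strategies column-by-column:
  A vs B: [7 vs 1, 3 vs 4, 2 vs 1] → A does not strictly dominate B (column Y: 3 ≤ 4)
  A vs C: [7 vs 5, 3 vs 5, 2 vs 5] → A does not strictly dominate C (column Y: 3 ≤ 5)
  B vs A: [1 vs 7, 4 vs 3, 1 vs 2] → B does not strictly dominate A (column X: 1 ≤ 7)
  B vs C: [1 vs 5, 4 vs 5, 1 vs 5] → B does not strictly dominate C (column X: 1 ≤ 5)
  C vs A: [5 vs 7, 5 vs 3, 5 vs 2] → C does not strictly dominate A (column X: 5 ≤ 7)
  C vs B: [5 vs 1, 5 vs 4, 5 vs 1] → C strictly dominates B
No single strategy strictly dominates all others → no strictly dominant strategy.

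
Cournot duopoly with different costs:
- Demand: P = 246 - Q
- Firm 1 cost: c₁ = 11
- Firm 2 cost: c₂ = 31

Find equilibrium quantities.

q₁* = 85.0, q₂* = 65.0

Work:
Reaction: q₁ = (246 - 11 - q₂)/2
Reaction: q₂ = (246 - 31 - q₁)/2
Solve simultaneously:
q₁* = (246 - 2×11 + 31)/3 = 85.0
q₂* = (246 - 2×31 + 11)/3 = 65.0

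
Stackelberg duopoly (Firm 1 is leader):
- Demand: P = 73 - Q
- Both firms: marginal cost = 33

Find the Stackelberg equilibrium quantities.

q₁* (leader) = 20.0, q₂* (follower) = 10.0

Work:
Follower's reaction: q₂ = (a - c - q₁)/2
Leader substitutes: π₁ = q₁·(a - q₁ - (a-c-q₁)/2 - c)
FOC: q₁* = (73 - 33)/2 = 20.00
Then: q₂* = (73 - 33 - 20.0)/2 = 10.00
Leader has first-mover advantage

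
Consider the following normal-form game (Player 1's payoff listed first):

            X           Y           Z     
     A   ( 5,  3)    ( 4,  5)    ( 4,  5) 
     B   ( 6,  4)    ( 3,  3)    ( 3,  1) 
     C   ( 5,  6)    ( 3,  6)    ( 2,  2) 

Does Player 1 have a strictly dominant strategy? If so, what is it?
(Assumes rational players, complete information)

No strictly dominant strategy exists for Player 1

Work:
A strategy strictly dominates another if it gives a strictly higher payoff against every opponent action. Compare each pair of P1's strategies column-by-column:
  A vs B: [5 vs 6, 4 vs 3, 4 vs 3] → A does not strictly dominate B (column X: 5 ≤ 6)
  A vs C: [5 vs 5, 4 vs 3, 4 vs 2] → A does not strictly dominate C (column X: 5 ≤ 5)
  B vs A: [6 vs 5, 3 vs 4, 3 vs 4] → B does not strictly dominate A (column Y: 3 ≤ 4)
  B vs C: [6 vs 5, 3 vs 3, 3 vs 2] → B does not strictly dominate C (column Y: 3 ≤ 3)
  C vs A: [5 vs 5, 3 vs 4, 2 vs 4] → C does not strictly dominate A (column X: 5 ≤ 5)
  C vs B: [5 vs 6, 3 vs 3, 2 vs 3] → C does not strictly dominate B (column X: 5 ≤ 6)
No single strategy strictly dominates all others → no strictly dominant strategy.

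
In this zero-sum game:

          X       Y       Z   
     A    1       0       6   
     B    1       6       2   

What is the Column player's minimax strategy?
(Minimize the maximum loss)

Column should play X, value = 1

Work:
Column player minimizes Row's maximum payoff:
Column X: max payoff to Row = 1
Column Y: max payoff to Row = 6
Column Z: max payoff to Row = 6
Minimum is 1, achieved by column X.
Minimax strategy: X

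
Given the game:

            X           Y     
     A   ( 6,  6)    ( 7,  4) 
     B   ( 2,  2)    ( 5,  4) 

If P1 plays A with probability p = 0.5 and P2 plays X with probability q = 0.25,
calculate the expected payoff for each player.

E[P1] = 5.5, E[P2] = 4.0

Work:
E[P1] = p·q·π₁(A,X) + p·(1-q)·π₁(A,Y) + (1-p)·q·π₁(B,X) + (1-p)·(1-q)·π₁(B,Y)
= 0.5·0.25·6 + 0.5·0.75·7 + 0.5·0.25·2 + 0.5·0.75·5
= 5.5

E[P2] = 4.0 (similar calculation)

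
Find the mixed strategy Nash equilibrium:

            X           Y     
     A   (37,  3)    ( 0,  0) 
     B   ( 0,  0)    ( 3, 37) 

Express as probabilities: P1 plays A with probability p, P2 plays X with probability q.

p = 0.925, q = 0.075

Work:
Find probabilities that make opponent indifferent:
P2 chooses q to make P1 indifferent between A and B
P1 chooses p to make P2 indifferent between X and Y
Mixed NE: P1 plays (A: 0.925, B: 0.075), P2 plays (X: 0.075, Y: 0.925)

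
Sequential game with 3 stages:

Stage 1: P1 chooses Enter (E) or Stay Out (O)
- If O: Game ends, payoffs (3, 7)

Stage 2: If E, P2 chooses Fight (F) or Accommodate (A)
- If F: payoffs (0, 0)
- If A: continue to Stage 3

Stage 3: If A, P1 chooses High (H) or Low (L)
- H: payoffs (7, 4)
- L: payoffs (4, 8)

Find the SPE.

SPE: (E, A, H); Outcome (7, 4)

Work:
Stage 3: P1 chooses H (7 vs 4)
Stage 2: P2: F->0, A->4 (anticipating H). Choose A
Stage 1: P1: O->3, E->7 (anticipating A, H). Choose E
SPE path: E -> A -> H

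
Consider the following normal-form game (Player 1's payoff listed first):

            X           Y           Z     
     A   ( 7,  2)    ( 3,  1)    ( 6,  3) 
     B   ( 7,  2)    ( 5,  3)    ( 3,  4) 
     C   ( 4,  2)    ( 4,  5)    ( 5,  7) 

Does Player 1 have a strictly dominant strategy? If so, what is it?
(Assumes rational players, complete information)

No strictly dominant strategy exists for Player 1

Work:
A strategy strictly dominates another if it gives a strictly higher payoff against every opponent action. Compare each pair of P1's strategies column-by-column:
  A vs B: [7 vs 7, 3 vs 5, 6 vs 3] → A does not strictly dominate B (column X: 7 ≤ 7)
  A vs C: [7 vs 4, 3 vs 4, 6 vs 5] → A does not strictly dominate C (column Y: 3 ≤ 4)
  B vs A: [7 vs 7, 5 vs 3, 3 vs 6] → B does not strictly dominate A (column X: 7 ≤ 7)
  B vs C: [7 vs 4, 5 vs 4, 3 vs 5] → B does not strictly dominate C (column Z: 3 ≤ 5)
  C vs A: [4 vs 7, 4 vs 3, 5 vs 6] → C does not strictly dominate A (column X: 4 ≤ 7)
  C vs B: [4 vs 7, 4 vs 5, 5 vs 3] → C does not strictly dominate B (column X: 4 ≤ 7)
No single strategy strictly dominates all others → no strictly dominant strategy.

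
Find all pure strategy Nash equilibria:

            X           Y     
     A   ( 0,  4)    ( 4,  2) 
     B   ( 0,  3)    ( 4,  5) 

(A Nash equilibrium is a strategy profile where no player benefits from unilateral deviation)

Nash equilibrium: (A, X), (B, Y)

Work:
Best responses:
  P1 vs X: payoffs [0, 0] → best response A/B (payoff 0)
  P1 vs Y: payoffs [4, 4] → best response A/B (payoff 4)
  P2 vs A: payoffs [4, 2] → best response X (payoff 4)
  P2 vs B: payoffs [3, 5] → best response Y (payoff 5)
Mutual best responses: (A,X), (B,Y) → Nash equilibria.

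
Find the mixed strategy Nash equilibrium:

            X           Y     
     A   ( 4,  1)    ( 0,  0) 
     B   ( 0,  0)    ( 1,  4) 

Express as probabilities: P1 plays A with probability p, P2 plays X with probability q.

p = 0.8, q = 0.2

Work:
Find probabilities that make opponent indifferent:
P2 chooses q to make P1 indifferent between A and B
P1 chooses p to make P2 indifferent between X and Y
Mixed NE: P1 plays (A: 0.8, B: 0.2), P2 plays (X: 0.2, Y: 0.8)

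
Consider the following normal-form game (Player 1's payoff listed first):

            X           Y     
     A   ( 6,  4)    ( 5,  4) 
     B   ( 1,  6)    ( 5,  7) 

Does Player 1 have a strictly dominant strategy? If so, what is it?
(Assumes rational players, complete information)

No strictly dominant strategy exists for Player 1

Work:
A strategy strictly dominates another if it gives a strictly higher payoff against every opponent action. Compare each pair of P1's strategies column-by-column:
  A vs B: [6 vs 1, 5 vs 5] → A does not strictly dominate B (column Y: 5 ≤ 5)
  B vs A: [1 vs 6, 5 vs 5] → B does not strictly dominate A (column X: 1 ≤ 6)
No single strategy strictly dominates all others → no strictly dominant strategy.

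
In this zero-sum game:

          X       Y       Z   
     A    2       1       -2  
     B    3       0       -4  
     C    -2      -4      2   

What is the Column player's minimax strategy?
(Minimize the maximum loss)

Column should play Y, value = 1

Work:
Column player minimizes Row's maximum payoff:
Column X: max payoff to Row = 3
Column Y: max payoff to Row = 1
Column Z: max payoff to Row = 2
Minimum is 1, achieved by column Y.
Minimax strategy: Y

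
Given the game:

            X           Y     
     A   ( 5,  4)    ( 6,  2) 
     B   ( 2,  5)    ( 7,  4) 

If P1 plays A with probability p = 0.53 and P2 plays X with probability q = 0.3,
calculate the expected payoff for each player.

E[P1] = 5.606, E[P2] = 3.399

Work:
E[P1] = p·q·π₁(A,X) + p·(1-q)·π₁(A,Y) + (1-p)·q·π₁(B,X) + (1-p)·(1-q)·π₁(B,Y)
= 0.53·0.3·5 + 0.53·0.7·6 + 0.47·0.3·2 + 0.47·0.7·7
= 5.606

E[P2] = 3.399 (similar calculation)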